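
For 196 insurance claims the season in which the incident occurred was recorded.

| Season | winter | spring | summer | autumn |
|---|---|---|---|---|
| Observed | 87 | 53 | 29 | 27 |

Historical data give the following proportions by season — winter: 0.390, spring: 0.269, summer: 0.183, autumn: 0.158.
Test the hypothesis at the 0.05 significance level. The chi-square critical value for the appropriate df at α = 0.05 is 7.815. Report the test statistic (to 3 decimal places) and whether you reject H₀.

3.284; do not reject

Expected counts E_i = n·p_i: 196×0.390 = 76.44, 196×0.269 = 52.724, 196×0.183 = 35.868, 196×0.158 = 30.968.
cat         O        E   (O−E)²/E
winter     87    76.44     1.4588
spring     53   52.724     0.0014
summer     29   35.868     1.3151
autumn     27   30.968     0.5084
Sum = 3.284
df = 3. Since 3.284 < 7.815, we do not reject H₀.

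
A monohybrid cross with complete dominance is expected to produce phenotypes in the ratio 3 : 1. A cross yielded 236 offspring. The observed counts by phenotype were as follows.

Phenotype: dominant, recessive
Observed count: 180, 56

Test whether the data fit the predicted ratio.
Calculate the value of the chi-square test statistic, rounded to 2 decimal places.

0.20

Ratio total = 4. Expected counts: 236×3/4 = 177, 236×1/4 = 59.
cat            O        E   (O−E)²/E
dominant     180      177      0.051
recessive     56       59      0.153
Sum = 0.20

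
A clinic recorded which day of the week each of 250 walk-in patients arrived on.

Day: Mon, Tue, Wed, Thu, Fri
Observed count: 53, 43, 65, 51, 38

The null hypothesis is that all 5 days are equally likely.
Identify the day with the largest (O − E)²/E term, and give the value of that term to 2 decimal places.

Wed, 4.50

Expected count for each of the 5 categories: 250/5 = 50.
χ² = (53−50)²/50 + (43−50)²/50 + (65−50)²/50 + (51−50)²/50 + (38−50)²/50
   = 0.180 + 0.980 + 4.500 + 0.020 + 2.880
The largest term is for Wed: 4.50.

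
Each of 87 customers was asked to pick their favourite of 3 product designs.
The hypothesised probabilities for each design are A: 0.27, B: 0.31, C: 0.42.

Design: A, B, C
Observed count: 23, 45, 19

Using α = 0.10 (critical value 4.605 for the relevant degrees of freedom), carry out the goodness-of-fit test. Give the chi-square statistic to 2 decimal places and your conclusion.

Expected counts E_i = n·p_i: 87×0.27 = 23.49, 87×0.31 = 26.97, 87×0.42 = 36.54.
cat         O        E   (O−E)²/E
A          23    23.49      0.010
B          45    26.97     12.053
C          19    36.54      8.420
Sum = 20.48
df = 2. Since 20.48 > 4.605, we reject H₀.

20.48; reject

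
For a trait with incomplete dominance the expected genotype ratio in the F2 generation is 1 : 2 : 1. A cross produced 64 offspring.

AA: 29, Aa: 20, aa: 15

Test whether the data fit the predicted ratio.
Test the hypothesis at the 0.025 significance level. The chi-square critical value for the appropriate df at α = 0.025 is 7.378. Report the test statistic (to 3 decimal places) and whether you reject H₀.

Ratio total = 4. Expected counts: 64×1/4 = 16, 64×2/4 = 32, 64×1/4 = 16.
cat         O        E   (O−E)²/E
AA         29       16    10.5625
Aa         20       32     4.5000
aa         15       16     0.0625
Sum = 15.125
df = 2. Since 15.125 > 7.378, we reject H₀.

15.125; reject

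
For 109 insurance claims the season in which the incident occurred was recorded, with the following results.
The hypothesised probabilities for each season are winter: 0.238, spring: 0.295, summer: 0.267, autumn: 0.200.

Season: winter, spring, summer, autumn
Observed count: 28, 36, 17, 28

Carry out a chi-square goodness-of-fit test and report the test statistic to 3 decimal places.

Expected counts E_i = n·p_i: 109×0.238 = 25.942, 109×0.295 = 32.155, 109×0.267 = 29.103, 109×0.200 = 21.8.
χ² = (28−25.942)²/25.942 + (36−32.155)²/32.155 + (17−29.103)²/29.103 + (28−21.8)²/21.8
   = 0.1633 + 0.4598 + 5.0332 + 1.7633
Sum = 7.420

7.420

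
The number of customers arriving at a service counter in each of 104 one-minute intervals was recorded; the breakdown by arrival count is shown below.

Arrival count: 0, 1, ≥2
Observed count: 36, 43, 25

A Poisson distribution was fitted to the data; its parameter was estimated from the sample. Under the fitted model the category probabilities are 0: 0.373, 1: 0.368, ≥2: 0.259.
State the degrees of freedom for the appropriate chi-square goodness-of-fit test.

There are k = 3 categories and 1 parameter estimated from the data, so df = 3 − 1 − 1 = 1.

1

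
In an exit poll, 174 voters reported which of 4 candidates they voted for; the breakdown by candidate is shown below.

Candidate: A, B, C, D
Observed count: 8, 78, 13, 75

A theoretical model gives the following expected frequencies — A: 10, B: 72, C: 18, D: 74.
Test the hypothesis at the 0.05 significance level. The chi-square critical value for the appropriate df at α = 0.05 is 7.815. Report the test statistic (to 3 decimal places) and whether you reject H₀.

2.302; do not reject

cat         O        E   (O−E)²/E
A           8       10     0.4000
B          78       72     0.5000
C          13       18     1.3889
D          75       74     0.0135
Sum = 2.302
df = 3. Since 2.302 < 7.815, we do not reject H₀.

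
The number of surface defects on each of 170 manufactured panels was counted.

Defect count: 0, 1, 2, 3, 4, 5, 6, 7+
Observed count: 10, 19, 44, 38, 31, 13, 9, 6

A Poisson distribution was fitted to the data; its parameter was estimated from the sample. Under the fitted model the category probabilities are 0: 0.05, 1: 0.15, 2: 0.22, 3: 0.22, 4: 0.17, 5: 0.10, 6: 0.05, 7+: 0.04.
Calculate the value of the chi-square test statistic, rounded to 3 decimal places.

4.313

Expected counts E_i = n·p_i: 170×0.05 = 8.5, 170×0.15 = 25.5, 170×0.22 = 37.4, 170×0.22 = 37.4, 170×0.17 = 28.9, 170×0.10 = 17, 170×0.05 = 8.5, 170×0.04 = 6.8.
cat         O        E   (O−E)²/E
0          10      8.5     0.2647
1          19     25.5     1.6569
2          44     37.4     1.1647
3          38     37.4     0.0096
4          31     28.9     0.1526
5          13       17     0.9412
6           9      8.5     0.0294
7+          6      6.8     0.0941
Sum = 4.313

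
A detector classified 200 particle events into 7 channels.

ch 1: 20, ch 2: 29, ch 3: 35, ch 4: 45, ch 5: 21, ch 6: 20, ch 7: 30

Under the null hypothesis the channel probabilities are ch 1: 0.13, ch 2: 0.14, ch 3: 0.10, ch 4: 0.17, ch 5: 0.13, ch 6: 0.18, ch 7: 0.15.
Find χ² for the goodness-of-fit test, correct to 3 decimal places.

24.302

Expected counts E_i = n·p_i: 200×0.13 = 26, 200×0.14 = 28, 200×0.10 = 20, 200×0.17 = 34, 200×0.13 = 26, 200×0.18 = 36, 200×0.15 = 30.
ch 1: (20 − 26)²/26 = 36/26 = 1.3846
ch 2: (29 − 28)²/28 = 1/28 = 0.0357
ch 3: (35 − 20)²/20 = 225/20 = 11.2500
ch 4: (45 − 34)²/34 = 121/34 = 3.5588
ch 5: (21 − 26)²/26 = 25/26 = 0.9615
ch 6: (20 − 36)²/36 = 256/36 = 7.1111
ch 7: (30 − 30)²/30 = 0/30 = 0.0000
Sum = 24.302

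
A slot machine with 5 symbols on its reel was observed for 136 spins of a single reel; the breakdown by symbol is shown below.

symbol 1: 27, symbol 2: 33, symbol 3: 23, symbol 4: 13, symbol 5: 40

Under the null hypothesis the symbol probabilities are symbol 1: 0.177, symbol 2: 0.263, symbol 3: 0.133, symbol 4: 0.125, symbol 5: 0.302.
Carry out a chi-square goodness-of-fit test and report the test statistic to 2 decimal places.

2.87

Expected counts E_i = n·p_i: 136×0.177 = 24.072, 136×0.263 = 35.768, 136×0.133 = 18.088, 136×0.125 = 17, 136×0.302 = 41.072.
symbol 1: (27 − 24.072)²/24.072 = 8.573184/24.072 = 0.356
symbol 2: (33 − 35.768)²/35.768 = 7.661824/35.768 = 0.214
symbol 3: (23 − 18.088)²/18.088 = 24.127744/18.088 = 1.334
symbol 4: (13 − 17)²/17 = 16/17 = 0.941
symbol 5: (40 − 41.072)²/41.072 = 1.149184/41.072 = 0.028
Sum = 2.87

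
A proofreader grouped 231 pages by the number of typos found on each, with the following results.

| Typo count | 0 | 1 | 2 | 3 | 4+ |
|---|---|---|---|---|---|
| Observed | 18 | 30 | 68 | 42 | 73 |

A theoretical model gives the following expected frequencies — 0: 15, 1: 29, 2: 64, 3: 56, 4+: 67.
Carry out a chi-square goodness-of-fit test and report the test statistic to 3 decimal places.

4.922

0: (18 − 15)²/15 = 9/15 = 0.6000
1: (30 − 29)²/29 = 1/29 = 0.0345
2: (68 − 64)²/64 = 16/64 = 0.2500
3: (42 − 56)²/56 = 196/56 = 3.5000
4+: (73 − 67)²/67 = 36/67 = 0.5373
Sum = 4.922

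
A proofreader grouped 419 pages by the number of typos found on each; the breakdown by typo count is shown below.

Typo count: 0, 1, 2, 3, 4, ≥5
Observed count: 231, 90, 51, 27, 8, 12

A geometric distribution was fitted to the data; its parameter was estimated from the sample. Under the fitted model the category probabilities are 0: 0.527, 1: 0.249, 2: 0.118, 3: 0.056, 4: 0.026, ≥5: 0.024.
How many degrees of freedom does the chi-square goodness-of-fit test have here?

There are k = 6 categories and 1 parameter estimated from the data, so df = 6 − 1 − 1 = 4.

4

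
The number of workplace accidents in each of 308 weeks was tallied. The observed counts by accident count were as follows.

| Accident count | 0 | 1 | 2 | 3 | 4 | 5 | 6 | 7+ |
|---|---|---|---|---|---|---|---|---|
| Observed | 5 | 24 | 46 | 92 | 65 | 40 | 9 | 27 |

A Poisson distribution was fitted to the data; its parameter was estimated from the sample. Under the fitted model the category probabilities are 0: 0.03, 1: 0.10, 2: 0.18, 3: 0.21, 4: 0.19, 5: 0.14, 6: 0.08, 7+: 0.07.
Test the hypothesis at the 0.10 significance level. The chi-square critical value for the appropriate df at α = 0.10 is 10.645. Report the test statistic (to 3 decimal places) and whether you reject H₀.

28.837; reject

Expected counts E_i = n·p_i: 308×0.03 = 9.24, 308×0.10 = 30.8, 308×0.18 = 55.44, 308×0.21 = 64.68, 308×0.19 = 58.52, 308×0.14 = 43.12, 308×0.08 = 24.64, 308×0.07 = 21.56.
0: (5 − 9.24)²/9.24 = 17.9776/9.24 = 1.9456
1: (24 − 30.8)²/30.8 = 46.24/30.8 = 1.5013
2: (46 − 55.44)²/55.44 = 89.1136/55.44 = 1.6074
3: (92 − 64.68)²/64.68 = 746.3824/64.68 = 11.5396
4: (65 − 58.52)²/58.52 = 41.9904/58.52 = 0.7175
5: (40 − 43.12)²/43.12 = 9.7344/43.12 = 0.2258
6: (9 − 24.64)²/24.64 = 244.6096/24.64 = 9.9273
7+: (27 − 21.56)²/21.56 = 29.5936/21.56 = 1.3726
Sum = 28.837
df = 6. Since 28.837 > 10.645, we reject H₀.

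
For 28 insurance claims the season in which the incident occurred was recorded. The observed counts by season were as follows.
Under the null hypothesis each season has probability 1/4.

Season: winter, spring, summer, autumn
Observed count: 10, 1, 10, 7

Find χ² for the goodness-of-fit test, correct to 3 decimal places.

7.714

Expected count for each of the 4 categories: 28/4 = 7.
cat         O        E   (O−E)²/E
winter     10        7     1.2857
spring      1        7     5.1429
summer     10        7     1.2857
autumn      7        7     0.0000
Sum = 7.714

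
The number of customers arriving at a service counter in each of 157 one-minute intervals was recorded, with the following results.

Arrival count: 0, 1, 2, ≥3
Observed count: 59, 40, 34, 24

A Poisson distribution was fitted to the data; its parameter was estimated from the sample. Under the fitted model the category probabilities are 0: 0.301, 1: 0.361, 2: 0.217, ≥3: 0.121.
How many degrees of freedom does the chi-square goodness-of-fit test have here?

2

There are k = 4 categories and 1 parameter estimated from the data, so df = 4 − 1 − 1 = 2.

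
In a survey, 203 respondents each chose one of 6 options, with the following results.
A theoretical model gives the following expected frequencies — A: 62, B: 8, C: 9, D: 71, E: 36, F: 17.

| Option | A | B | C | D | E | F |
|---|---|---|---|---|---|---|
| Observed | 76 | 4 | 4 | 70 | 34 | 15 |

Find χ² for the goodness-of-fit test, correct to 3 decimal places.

8.300

A: (76 − 62)²/62 = 196/62 = 3.1613
B: (4 − 8)²/8 = 16/8 = 2.0000
C: (4 − 9)²/9 = 25/9 = 2.7778
D: (70 − 71)²/71 = 1/71 = 0.0141
E: (34 − 36)²/36 = 4/36 = 0.1111
F: (15 − 17)²/17 = 4/17 = 0.2353
Sum = 8.300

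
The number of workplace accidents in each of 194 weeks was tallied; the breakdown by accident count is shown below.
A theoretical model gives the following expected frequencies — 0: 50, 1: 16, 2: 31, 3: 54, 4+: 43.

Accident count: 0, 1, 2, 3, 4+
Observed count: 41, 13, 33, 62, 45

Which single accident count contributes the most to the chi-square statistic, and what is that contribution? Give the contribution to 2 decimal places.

cat         O        E   (O−E)²/E
0          41       50      1.620
1          13       16      0.563
2          33       31      0.129
3          62       54      1.185
4+         45       43      0.093
The largest term is for 0: 1.62.

0, 1.62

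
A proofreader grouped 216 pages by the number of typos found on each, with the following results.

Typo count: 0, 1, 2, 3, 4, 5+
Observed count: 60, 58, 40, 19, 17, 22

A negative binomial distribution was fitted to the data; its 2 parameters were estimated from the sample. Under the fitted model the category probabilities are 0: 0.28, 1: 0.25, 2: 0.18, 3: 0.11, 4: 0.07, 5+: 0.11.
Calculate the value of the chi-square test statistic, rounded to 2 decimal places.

Expected counts E_i = n·p_i: 216×0.28 = 60.48, 216×0.25 = 54, 216×0.18 = 38.88, 216×0.11 = 23.76, 216×0.07 = 15.12, 216×0.11 = 23.76.
0: (60 − 60.48)²/60.48 = 0.2304/60.48 = 0.004
1: (58 − 54)²/54 = 16/54 = 0.296
2: (40 − 38.88)²/38.88 = 1.2544/38.88 = 0.032
3: (19 − 23.76)²/23.76 = 22.6576/23.76 = 0.954
4: (17 − 15.12)²/15.12 = 3.5344/15.12 = 0.234
5+: (22 − 23.76)²/23.76 = 3.0976/23.76 = 0.130
Sum = 1.65

1.65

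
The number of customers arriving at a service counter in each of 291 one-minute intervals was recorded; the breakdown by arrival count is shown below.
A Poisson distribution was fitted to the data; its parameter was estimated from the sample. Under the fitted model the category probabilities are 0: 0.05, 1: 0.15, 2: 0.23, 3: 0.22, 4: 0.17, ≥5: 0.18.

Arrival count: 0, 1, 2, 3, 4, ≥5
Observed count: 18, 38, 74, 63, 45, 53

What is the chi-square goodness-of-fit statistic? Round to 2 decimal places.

2.72

Expected counts E_i = n·p_i: 291×0.05 = 14.55, 291×0.15 = 43.65, 291×0.23 = 66.93, 291×0.22 = 64.02, 291×0.17 = 49.47, 291×0.18 = 52.38.
χ² = (18−14.55)²/14.55 + (38−43.65)²/43.65 + (74−66.93)²/66.93 + (63−64.02)²/64.02 + (45−49.47)²/49.47 + (53−52.38)²/52.38
   = 0.818 + 0.731 + 0.747 + 0.016 + 0.404 + 0.007
Sum = 2.72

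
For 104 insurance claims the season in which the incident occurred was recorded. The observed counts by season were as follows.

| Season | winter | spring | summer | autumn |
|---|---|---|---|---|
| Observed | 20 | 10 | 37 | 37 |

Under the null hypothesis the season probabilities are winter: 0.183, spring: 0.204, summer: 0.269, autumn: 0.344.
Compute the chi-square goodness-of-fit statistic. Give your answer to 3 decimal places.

Expected counts E_i = n·p_i: 104×0.183 = 19.032, 104×0.204 = 21.216, 104×0.269 = 27.976, 104×0.344 = 35.776.
winter: (20 − 19.032)²/19.032 = 0.937024/19.032 = 0.0492
spring: (10 − 21.216)²/21.216 = 125.798656/21.216 = 5.9294
summer: (37 − 27.976)²/27.976 = 81.432576/27.976 = 2.9108
autumn: (37 − 35.776)²/35.776 = 1.498176/35.776 = 0.0419
Sum = 8.931

8.931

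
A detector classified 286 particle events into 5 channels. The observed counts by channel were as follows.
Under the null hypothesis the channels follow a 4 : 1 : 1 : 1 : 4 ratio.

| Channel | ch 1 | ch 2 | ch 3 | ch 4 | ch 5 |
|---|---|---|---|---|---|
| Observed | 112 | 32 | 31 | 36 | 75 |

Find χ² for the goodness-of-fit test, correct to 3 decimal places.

14.894

Ratio total = 11. Expected counts: 286×4/11 = 104, 286×1/11 = 26, 286×1/11 = 26, 286×1/11 = 26, 286×4/11 = 104.
ch 1: (112 − 104)²/104 = 64/104 = 0.6154
ch 2: (32 − 26)²/26 = 36/26 = 1.3846
ch 3: (31 − 26)²/26 = 25/26 = 0.9615
ch 4: (36 − 26)²/26 = 100/26 = 3.8462
ch 5: (75 − 104)²/104 = 841/104 = 8.0865
Sum = 14.894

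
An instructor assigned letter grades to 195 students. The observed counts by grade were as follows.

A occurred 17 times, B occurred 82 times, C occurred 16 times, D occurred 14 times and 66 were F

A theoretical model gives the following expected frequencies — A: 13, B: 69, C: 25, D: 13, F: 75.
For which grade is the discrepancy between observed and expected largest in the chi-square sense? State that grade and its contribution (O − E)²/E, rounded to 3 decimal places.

cat         O        E   (O−E)²/E
A          17       13     1.2308
B          82       69     2.4493
C          16       25     3.2400
D          14       13     0.0769
F          66       75     1.0800
The largest term is for C: 3.240.

C, 3.240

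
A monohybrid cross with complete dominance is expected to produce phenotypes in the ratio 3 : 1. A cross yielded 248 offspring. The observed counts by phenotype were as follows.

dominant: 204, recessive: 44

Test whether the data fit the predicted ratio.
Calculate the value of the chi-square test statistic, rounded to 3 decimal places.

Ratio total = 4. Expected counts: 248×3/4 = 186, 248×1/4 = 62.
cat            O        E   (O−E)²/E
dominant     204      186     1.7419
recessive     44       62     5.2258
Sum = 6.968

6.968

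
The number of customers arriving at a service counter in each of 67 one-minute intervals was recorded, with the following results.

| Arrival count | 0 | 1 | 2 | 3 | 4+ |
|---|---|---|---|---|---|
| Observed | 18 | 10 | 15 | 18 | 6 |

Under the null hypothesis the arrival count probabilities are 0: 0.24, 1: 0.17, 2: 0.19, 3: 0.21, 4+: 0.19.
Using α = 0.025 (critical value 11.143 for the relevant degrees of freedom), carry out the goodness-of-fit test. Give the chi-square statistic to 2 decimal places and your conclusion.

Expected counts E_i = n·p_i: 67×0.24 = 16.08, 67×0.17 = 11.39, 67×0.19 = 12.73, 67×0.21 = 14.07, 67×0.19 = 12.73.
0: (18 − 16.08)²/16.08 = 3.6864/16.08 = 0.229
1: (10 − 11.39)²/11.39 = 1.9321/11.39 = 0.170
2: (15 − 12.73)²/12.73 = 5.1529/12.73 = 0.405
3: (18 − 14.07)²/14.07 = 15.4449/14.07 = 1.098
4+: (6 − 12.73)²/12.73 = 45.2929/12.73 = 3.558
Sum = 5.46
df = 4. Since 5.46 < 11.143, we do not reject H₀.

5.46; do not reject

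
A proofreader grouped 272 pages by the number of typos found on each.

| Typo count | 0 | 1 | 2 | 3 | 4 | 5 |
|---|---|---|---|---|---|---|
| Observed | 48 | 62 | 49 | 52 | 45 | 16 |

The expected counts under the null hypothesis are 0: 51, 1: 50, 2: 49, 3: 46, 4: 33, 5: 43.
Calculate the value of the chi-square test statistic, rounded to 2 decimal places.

25.16

cat         O        E   (O−E)²/E
0          48       51      0.176
1          62       50      2.880
2          49       49      0.000
3          52       46      0.783
4          45       33      4.364
5          16       43     16.953
Sum = 25.16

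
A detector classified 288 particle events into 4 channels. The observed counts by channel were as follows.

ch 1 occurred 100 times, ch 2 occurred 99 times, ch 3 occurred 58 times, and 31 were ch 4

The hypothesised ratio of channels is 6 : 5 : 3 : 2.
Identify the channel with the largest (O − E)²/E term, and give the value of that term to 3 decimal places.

ch 2, 0.900

Ratio total = 16. Expected counts: 288×6/16 = 108, 288×5/16 = 90, 288×3/16 = 54, 288×2/16 = 36.
cat         O        E   (O−E)²/E
ch 1      100      108     0.5926
ch 2       99       90     0.9000
ch 3       58       54     0.2963
ch 4       31       36     0.6944
The largest term is for ch 2: 0.900.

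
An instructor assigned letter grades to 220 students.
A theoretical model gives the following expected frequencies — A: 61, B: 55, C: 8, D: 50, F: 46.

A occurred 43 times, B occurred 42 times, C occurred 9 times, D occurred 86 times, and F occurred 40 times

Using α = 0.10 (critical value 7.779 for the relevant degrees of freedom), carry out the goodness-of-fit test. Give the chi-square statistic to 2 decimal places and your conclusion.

χ² = (43−61)²/61 + (42−55)²/55 + (9−8)²/8 + (86−50)²/50 + (40−46)²/46
   = 5.311 + 3.073 + 0.125 + 25.920 + 0.783
Sum = 35.21
df = 4. Since 35.21 > 7.779, we reject H₀.

35.21; reject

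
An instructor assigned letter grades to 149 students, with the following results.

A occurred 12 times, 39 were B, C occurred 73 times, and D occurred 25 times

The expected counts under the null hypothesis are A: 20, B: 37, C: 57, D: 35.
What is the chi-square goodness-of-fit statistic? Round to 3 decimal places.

χ² = (12−20)²/20 + (39−37)²/37 + (73−57)²/57 + (25−35)²/35
   = 3.2000 + 0.1081 + 4.4912 + 2.8571
Sum = 10.656

10.656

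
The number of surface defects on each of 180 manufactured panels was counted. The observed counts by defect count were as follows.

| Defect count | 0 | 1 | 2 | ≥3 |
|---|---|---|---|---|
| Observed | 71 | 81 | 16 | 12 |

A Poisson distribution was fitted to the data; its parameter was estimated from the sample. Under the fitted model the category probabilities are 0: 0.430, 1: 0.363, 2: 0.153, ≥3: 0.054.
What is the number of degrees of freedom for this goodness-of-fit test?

2

There are k = 4 categories and 1 parameter estimated from the data, so df = 4 − 1 − 1 = 2.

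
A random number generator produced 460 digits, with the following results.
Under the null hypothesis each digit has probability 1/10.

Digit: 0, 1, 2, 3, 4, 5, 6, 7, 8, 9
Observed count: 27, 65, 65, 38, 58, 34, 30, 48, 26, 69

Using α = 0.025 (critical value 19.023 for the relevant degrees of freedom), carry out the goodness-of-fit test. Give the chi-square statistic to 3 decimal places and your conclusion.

Under H₀ each category has probability 1/10, so each expected count is 460/10 = 46.
χ² = (27−46)²/46 + (65−46)²/46 + (65−46)²/46 + (38−46)²/46 + (58−46)²/46 + (34−46)²/46 + (30−46)²/46 + (48−46)²/46 + (26−46)²/46 + (69−46)²/46
   = 7.8478 + 7.8478 + 7.8478 + 1.3913 + 3.1304 + 3.1304 + 5.5652 + 0.0870 + 8.6957 + 11.5000
Sum = 57.043
df = 9. Since 57.043 > 19.023, we reject H₀.

57.043; reject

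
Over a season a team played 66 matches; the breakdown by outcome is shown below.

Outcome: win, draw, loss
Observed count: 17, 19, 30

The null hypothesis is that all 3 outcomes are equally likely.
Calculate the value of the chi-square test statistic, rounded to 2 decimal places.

4.45

Expected count for each of the 3 categories: 66/3 = 22.
win: (17 − 22)²/22 = 25/22 = 1.136
draw: (19 − 22)²/22 = 9/22 = 0.409
loss: (30 − 22)²/22 = 64/22 = 2.909
Sum = 4.45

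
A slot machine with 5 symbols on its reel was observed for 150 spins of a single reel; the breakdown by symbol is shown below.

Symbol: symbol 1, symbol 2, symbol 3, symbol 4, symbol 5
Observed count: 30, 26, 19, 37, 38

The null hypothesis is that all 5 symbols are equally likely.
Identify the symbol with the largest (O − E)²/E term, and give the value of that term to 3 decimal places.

Under H₀ each category has probability 1/5, so each expected count is 150/5 = 30.
χ² = (30−30)²/30 + (26−30)²/30 + (19−30)²/30 + (37−30)²/30 + (38−30)²/30
   = 0.0000 + 0.5333 + 4.0333 + 1.6333 + 2.1333
The largest term is for symbol 3: 4.033.

symbol 3, 4.033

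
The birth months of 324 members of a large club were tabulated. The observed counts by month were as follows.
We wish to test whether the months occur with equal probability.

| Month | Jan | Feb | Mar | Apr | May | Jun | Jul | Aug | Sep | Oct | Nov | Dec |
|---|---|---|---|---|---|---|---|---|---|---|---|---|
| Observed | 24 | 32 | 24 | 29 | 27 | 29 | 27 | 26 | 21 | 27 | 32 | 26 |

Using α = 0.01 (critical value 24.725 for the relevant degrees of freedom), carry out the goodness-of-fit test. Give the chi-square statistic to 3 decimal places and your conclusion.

Under H₀ each category has probability 1/12, so each expected count is 324/12 = 27.
χ² = (24−27)²/27 + (32−27)²/27 + (24−27)²/27 + (29−27)²/27 + (27−27)²/27 + (29−27)²/27 + (27−27)²/27 + (26−27)²/27 + (21−27)²/27 + (27−27)²/27 + (32−27)²/27 + (26−27)²/27
   = 0.3333 + 0.9259 + 0.3333 + 0.1481 + 0.0000 + 0.1481 + 0.0000 + 0.0370 + 1.3333 + 0.0000 + 0.9259 + 0.0370
Sum = 4.222
df = 11. Since 4.222 < 24.725, we do not reject H₀.

4.222; do not reject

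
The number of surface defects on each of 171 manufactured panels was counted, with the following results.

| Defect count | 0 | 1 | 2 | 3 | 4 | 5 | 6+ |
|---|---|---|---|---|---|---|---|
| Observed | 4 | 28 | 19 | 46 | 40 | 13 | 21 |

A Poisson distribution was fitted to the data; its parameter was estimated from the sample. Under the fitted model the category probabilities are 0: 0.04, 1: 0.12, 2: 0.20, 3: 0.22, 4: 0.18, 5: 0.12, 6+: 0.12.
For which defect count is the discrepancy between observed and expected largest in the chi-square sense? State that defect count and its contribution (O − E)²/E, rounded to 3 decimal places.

2, 6.756

Expected counts E_i = n·p_i: 171×0.04 = 6.84, 171×0.12 = 20.52, 171×0.20 = 34.2, 171×0.22 = 37.62, 171×0.18 = 30.78, 171×0.12 = 20.52, 171×0.12 = 20.52.
0: (4 − 6.84)²/6.84 = 8.0656/6.84 = 1.1792
1: (28 − 20.52)²/20.52 = 55.9504/20.52 = 2.7266
2: (19 − 34.2)²/34.2 = 231.04/34.2 = 6.7556
3: (46 − 37.62)²/37.62 = 70.2244/37.62 = 1.8667
4: (40 − 30.78)²/30.78 = 85.0084/30.78 = 2.7618
5: (13 − 20.52)²/20.52 = 56.5504/20.52 = 2.7559
6+: (21 − 20.52)²/20.52 = 0.2304/20.52 = 0.0112
The largest term is for 2: 6.756.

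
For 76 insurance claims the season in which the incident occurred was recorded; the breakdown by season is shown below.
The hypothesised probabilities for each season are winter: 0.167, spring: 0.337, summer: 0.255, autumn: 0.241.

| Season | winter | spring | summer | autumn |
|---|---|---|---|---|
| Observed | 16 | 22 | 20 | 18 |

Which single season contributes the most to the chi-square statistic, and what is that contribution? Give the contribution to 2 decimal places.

winter, 0.86

Expected counts E_i = n·p_i: 76×0.167 = 12.692, 76×0.337 = 25.612, 76×0.255 = 19.38, 76×0.241 = 18.316.
χ² = (16−12.692)²/12.692 + (22−25.612)²/25.612 + (20−19.38)²/19.38 + (18−18.316)²/18.316
   = 0.862 + 0.509 + 0.020 + 0.005
The largest term is for winter: 0.86.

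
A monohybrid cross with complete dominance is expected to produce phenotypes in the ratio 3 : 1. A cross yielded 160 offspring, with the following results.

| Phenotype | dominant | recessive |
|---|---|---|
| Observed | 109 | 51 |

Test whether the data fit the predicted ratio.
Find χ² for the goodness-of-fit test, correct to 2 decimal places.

Ratio total = 4. Expected counts: 160×3/4 = 120, 160×1/4 = 40.
dominant: (109 − 120)²/120 = 121/120 = 1.008
recessive: (51 − 40)²/40 = 121/40 = 3.025
Sum = 4.03

4.03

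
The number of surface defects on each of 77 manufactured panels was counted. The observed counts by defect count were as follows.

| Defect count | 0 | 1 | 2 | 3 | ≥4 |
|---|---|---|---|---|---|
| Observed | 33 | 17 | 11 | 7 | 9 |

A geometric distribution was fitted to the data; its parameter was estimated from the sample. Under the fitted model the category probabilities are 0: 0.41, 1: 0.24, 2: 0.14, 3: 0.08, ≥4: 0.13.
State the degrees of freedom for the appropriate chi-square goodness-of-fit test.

There are k = 5 categories and 1 parameter estimated from the data, so df = 5 − 1 − 1 = 3.

3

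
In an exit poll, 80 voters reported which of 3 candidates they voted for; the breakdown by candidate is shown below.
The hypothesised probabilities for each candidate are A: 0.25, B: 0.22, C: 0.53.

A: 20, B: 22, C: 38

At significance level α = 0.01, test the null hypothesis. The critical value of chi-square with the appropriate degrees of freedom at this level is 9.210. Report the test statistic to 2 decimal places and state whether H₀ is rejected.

1.56; do not reject

Expected counts E_i = n·p_i: 80×0.25 = 20, 80×0.22 = 17.6, 80×0.53 = 42.4.
A: (20 − 20)²/20 = 0/20 = 0.000
B: (22 − 17.6)²/17.6 = 19.36/17.6 = 1.100
C: (38 − 42.4)²/42.4 = 19.36/42.4 = 0.457
Sum = 1.56
df = 2. Since 1.56 < 9.210, we do not reject H₀.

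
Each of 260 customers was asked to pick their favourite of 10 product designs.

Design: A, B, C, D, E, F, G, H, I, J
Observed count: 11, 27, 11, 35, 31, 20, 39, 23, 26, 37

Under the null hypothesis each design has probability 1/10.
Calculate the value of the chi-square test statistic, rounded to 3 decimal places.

Expected count for each of the 10 categories: 260/10 = 26.
χ² = (11−26)²/26 + (27−26)²/26 + (11−26)²/26 + (35−26)²/26 + (31−26)²/26 + (20−26)²/26 + (39−26)²/26 + (23−26)²/26 + (26−26)²/26 + (37−26)²/26
   = 8.6538 + 0.0385 + 8.6538 + 3.1154 + 0.9615 + 1.3846 + 6.5000 + 0.3462 + 0.0000 + 4.6538
Sum = 34.308

34.308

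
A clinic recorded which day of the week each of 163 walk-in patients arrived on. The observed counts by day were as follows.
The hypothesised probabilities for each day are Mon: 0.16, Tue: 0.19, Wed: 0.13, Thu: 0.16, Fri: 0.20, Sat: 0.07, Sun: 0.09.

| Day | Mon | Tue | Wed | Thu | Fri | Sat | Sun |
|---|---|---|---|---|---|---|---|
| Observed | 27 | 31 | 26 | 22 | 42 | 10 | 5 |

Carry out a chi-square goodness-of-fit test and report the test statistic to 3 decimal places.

Expected counts E_i = n·p_i: 163×0.16 = 26.08, 163×0.19 = 30.97, 163×0.13 = 21.19, 163×0.16 = 26.08, 163×0.20 = 32.6, 163×0.07 = 11.41, 163×0.09 = 14.67.
Mon: (27 − 26.08)²/26.08 = 0.8464/26.08 = 0.0325
Tue: (31 − 30.97)²/30.97 = 0.0009/30.97 = 0.0000
Wed: (26 − 21.19)²/21.19 = 23.1361/21.19 = 1.0918
Thu: (22 − 26.08)²/26.08 = 16.6464/26.08 = 0.6383
Fri: (42 − 32.6)²/32.6 = 88.36/32.6 = 2.7104
Sat: (10 − 11.41)²/11.41 = 1.9881/11.41 = 0.1742
Sun: (5 − 14.67)²/14.67 = 93.5089/14.67 = 6.3742
Sum = 11.021

11.021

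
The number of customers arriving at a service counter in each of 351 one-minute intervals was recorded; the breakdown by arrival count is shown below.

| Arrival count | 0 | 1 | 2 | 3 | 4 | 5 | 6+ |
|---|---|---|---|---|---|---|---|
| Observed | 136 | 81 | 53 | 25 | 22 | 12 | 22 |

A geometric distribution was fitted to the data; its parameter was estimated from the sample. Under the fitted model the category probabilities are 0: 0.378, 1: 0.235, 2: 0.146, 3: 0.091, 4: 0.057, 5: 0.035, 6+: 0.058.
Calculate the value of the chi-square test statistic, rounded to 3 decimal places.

2.016

Expected counts E_i = n·p_i: 351×0.378 = 132.678, 351×0.235 = 82.485, 351×0.146 = 51.246, 351×0.091 = 31.941, 351×0.057 = 20.007, 351×0.035 = 12.285, 351×0.058 = 20.358.
χ² = (136−132.678)²/132.678 + (81−82.485)²/82.485 + (53−51.246)²/51.246 + (25−31.941)²/31.941 + (22−20.007)²/20.007 + (12−12.285)²/12.285 + (22−20.358)²/20.358
   = 0.0832 + 0.0267 + 0.0600 + 1.5083 + 0.1985 + 0.0066 + 0.1324
Sum = 2.016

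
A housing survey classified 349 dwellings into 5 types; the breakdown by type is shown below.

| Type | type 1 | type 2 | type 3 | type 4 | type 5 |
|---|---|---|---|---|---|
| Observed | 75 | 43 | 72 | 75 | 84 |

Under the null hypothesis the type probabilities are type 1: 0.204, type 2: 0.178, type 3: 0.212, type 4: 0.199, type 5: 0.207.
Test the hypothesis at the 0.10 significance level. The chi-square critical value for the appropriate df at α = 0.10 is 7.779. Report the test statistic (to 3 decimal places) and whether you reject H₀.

8.499; reject

Expected counts E_i = n·p_i: 349×0.204 = 71.196, 349×0.178 = 62.122, 349×0.212 = 73.988, 349×0.199 = 69.451, 349×0.207 = 72.243.
cat         O        E   (O−E)²/E
type 1     75   71.196     0.2032
type 2     43   62.122     5.8860
type 3     72   73.988     0.0534
type 4     75   69.451     0.4434
type 5     84   72.243     1.9134
Sum = 8.499
df = 4. Since 8.499 > 7.779, we reject H₀.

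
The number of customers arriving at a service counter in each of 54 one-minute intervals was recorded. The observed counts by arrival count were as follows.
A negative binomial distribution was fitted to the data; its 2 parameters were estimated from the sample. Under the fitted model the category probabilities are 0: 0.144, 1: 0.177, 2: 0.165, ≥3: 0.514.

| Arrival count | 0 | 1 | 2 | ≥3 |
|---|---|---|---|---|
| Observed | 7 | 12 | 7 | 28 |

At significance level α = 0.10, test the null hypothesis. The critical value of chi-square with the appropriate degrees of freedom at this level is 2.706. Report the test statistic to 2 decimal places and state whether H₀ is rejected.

Expected counts E_i = n·p_i: 54×0.144 = 7.776, 54×0.177 = 9.558, 54×0.165 = 8.91, 54×0.514 = 27.756.
cat         O        E   (O−E)²/E
0           7    7.776      0.077
1          12    9.558      0.624
2           7     8.91      0.409
≥3         28   27.756      0.002
Sum = 1.11
df = 1. Since 1.11 < 2.706, we do not reject H₀.

1.11; do not reject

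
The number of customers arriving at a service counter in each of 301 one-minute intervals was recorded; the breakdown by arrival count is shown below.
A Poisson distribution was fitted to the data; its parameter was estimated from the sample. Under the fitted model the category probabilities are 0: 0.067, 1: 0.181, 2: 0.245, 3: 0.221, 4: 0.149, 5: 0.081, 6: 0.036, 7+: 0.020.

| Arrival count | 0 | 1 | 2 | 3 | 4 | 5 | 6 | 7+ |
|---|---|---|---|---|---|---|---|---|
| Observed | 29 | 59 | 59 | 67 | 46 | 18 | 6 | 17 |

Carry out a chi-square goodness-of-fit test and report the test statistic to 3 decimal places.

Expected counts E_i = n·p_i: 301×0.067 = 20.167, 301×0.181 = 54.481, 301×0.245 = 73.745, 301×0.221 = 66.521, 301×0.149 = 44.849, 301×0.081 = 24.381, 301×0.036 = 10.836, 301×0.020 = 6.02.
cat         O        E   (O−E)²/E
0          29   20.167     3.8688
1          59   54.481     0.3748
2          59   73.745     2.9482
3          67   66.521     0.0034
4          46   44.849     0.0295
5          18   24.381     1.6700
6           6   10.836     2.1583
7+         17     6.02    20.0266
Sum = 31.080

31.080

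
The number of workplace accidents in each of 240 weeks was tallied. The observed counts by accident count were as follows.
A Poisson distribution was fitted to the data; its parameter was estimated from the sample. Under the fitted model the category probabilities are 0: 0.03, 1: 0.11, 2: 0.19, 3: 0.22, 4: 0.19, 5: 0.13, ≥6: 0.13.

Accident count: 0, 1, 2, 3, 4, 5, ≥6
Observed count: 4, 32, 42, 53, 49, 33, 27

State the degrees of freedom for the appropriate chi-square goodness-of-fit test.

There are k = 7 categories and 1 parameter estimated from the data, so df = 7 − 1 − 1 = 5.

5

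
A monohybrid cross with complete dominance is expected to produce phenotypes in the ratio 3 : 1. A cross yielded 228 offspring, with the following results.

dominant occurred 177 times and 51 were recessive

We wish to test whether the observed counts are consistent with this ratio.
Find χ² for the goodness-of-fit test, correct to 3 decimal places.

0.842

Ratio total = 4. Expected counts: 228×3/4 = 171, 228×1/4 = 57.
cat            O        E   (O−E)²/E
dominant     177      171     0.2105
recessive     51       57     0.6316
Sum = 0.842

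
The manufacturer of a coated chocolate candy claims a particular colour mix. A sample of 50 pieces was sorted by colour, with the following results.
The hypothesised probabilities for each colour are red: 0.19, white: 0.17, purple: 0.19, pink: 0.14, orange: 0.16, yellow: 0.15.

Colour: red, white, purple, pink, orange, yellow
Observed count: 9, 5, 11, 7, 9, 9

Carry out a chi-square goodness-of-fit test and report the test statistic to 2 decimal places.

2.13

Expected counts E_i = n·p_i: 50×0.19 = 9.5, 50×0.17 = 8.5, 50×0.19 = 9.5, 50×0.14 = 7, 50×0.16 = 8, 50×0.15 = 7.5.
cat         O        E   (O−E)²/E
red         9      9.5      0.026
white       5      8.5      1.441
purple     11      9.5      0.237
pink        7        7      0.000
orange      9        8      0.125
yellow      9      7.5      0.300
Sum = 2.13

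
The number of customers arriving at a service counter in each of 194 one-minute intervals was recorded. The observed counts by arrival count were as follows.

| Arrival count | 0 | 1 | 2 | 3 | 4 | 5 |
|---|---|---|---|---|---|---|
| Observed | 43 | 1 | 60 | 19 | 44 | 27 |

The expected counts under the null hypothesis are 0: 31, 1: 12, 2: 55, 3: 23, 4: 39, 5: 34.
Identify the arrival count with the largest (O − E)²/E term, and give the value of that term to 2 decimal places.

cat         O        E   (O−E)²/E
0          43       31      4.645
1           1       12     10.083
2          60       55      0.455
3          19       23      0.696
4          44       39      0.641
5          27       34      1.441
The largest term is for 1: 10.08.

1, 10.08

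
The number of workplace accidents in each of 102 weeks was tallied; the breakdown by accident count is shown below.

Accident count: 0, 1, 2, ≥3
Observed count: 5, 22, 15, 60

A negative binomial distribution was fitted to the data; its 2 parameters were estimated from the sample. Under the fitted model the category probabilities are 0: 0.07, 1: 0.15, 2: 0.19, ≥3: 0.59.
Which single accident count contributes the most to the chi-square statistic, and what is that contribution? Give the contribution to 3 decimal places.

1, 2.934

Expected counts E_i = n·p_i: 102×0.07 = 7.14, 102×0.15 = 15.3, 102×0.19 = 19.38, 102×0.59 = 60.18.
cat         O        E   (O−E)²/E
0           5     7.14     0.6414
1          22     15.3     2.9340
2          15    19.38     0.9899
≥3         60    60.18     0.0005
The largest term is for 1: 2.934.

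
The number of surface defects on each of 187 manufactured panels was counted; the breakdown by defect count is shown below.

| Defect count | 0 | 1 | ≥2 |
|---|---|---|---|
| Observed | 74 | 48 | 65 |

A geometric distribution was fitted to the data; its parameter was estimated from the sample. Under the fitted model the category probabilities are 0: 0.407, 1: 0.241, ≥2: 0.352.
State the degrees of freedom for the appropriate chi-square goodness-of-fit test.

1

There are k = 3 categories and 1 parameter estimated from the data, so df = 3 − 1 − 1 = 1.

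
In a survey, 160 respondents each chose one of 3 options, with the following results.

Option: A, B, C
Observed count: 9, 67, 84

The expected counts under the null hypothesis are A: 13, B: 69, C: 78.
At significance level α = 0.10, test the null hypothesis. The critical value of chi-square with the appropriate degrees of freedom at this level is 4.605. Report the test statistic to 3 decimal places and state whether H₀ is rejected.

cat         O        E   (O−E)²/E
A           9       13     1.2308
B          67       69     0.0580
C          84       78     0.4615
Sum = 1.750
df = 2. Since 1.750 < 4.605, we do not reject H₀.

1.750; do not reject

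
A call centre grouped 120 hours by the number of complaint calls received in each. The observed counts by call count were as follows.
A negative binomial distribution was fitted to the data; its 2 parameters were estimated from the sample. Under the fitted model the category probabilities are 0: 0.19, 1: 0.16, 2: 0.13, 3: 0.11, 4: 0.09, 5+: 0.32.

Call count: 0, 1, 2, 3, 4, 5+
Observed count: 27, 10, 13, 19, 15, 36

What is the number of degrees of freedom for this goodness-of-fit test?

3

There are k = 6 categories and 2 parameters estimated from the data, so df = 6 − 1 − 2 = 3.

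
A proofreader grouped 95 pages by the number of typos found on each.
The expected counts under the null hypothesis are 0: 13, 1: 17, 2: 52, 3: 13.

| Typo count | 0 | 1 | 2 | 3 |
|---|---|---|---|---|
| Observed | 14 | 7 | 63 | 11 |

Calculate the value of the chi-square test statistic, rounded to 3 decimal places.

8.594

χ² = (14−13)²/13 + (7−17)²/17 + (63−52)²/52 + (11−13)²/13
   = 0.0769 + 5.8824 + 2.3269 + 0.3077
Sum = 8.594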